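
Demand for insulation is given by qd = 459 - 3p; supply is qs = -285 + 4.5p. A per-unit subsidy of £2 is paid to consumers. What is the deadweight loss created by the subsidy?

Deadweight loss = £3.6

Pre-subsidy: 459 - 3p = -285 + 4.5p gives p* = 99.2, q* = 161.4.
With the rebate, buyers effectively pay pb = ps − 2, where ps is the price sellers receive.
Demand in terms of ps becomes qd = 459 − 3(ps − 2) = 465 - 3ps. Setting this equal to supply: 465 - 3ps = -285 + 4.5ps, so ps = 100.
Buyers pay pb = 100 − 2 = 98; q' = -285 + 4.5·100 = 165.
The subsidy expands output by 165 − 161.4 = 3.6 past the efficient level; on those units the gap between marginal cost and willingness to pay runs from 0 up to 2.
DWL = ½ × 2 × 3.6 = 3.6.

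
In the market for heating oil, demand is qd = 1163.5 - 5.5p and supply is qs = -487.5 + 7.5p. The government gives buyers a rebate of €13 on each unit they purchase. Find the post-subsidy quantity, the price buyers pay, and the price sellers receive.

Pre-subsidy: 1163.5 - 5.5p = -487.5 + 7.5p gives p* = 127, q* = 465.
With the rebate, buyers effectively pay pb = ps − 13, where ps is the price sellers receive.
Demand in terms of ps becomes qd = 1163.5 − 5.5(ps − 13) = 1235 - 5.5ps. Setting this equal to supply: 1235 - 5.5ps = -487.5 + 7.5ps, so ps = 132.5.
Buyers pay pb = 132.5 − 13 = 119.5; q' = -487.5 + 7.5·132.5 = 506.25.

q' = 506.25; buyers pay €119.5; sellers receive €132.5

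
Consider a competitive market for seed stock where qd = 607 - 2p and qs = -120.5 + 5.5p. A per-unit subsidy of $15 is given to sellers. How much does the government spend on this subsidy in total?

Pre-subsidy: 607 - 2p = -120.5 + 5.5p gives p* = 97, q* = 413.
With the subsidy, sellers receive ps = pb + 15 for each unit, where pb is the price buyers pay.
Supply in terms of pb becomes qs = -120.5 + 5.5(pb + 15) = -38 + 5.5pb. Setting this equal to demand: 607 - 2pb = -38 + 5.5pb, so pb = 86.
Sellers receive ps = 86 + 15 = 101; q' = 607 − 2·86 = 435.
Government outlay = subsidy × quantity = 15 × 435 = 6525.

Government cost = $6525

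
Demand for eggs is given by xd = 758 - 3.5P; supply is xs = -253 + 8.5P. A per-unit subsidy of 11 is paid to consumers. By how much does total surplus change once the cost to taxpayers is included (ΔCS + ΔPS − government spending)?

Net change in total surplus = -14399/96

Pre-subsidy: 758 - 3.5P = -253 + 8.5P gives P* = 84.25, x* = 463.125.
With the rebate, buyers effectively pay Pb = Ps − 11, where Ps is the price sellers receive.
Demand in terms of Ps becomes xd = 758 − 3.5(Ps − 11) = 796.5 - 3.5Ps. Setting this equal to supply: 796.5 - 3.5Ps = -253 + 8.5Ps, so Ps = 2099/24.
Buyers pay Pb = 2099/24 − 11 = 1835/24; x' = -253 + 8.5·(2099/24) = 23539/48.
ΔCS = ½(463.125 + 23539/48)(84.25 − 1835/24) = 8558803/2304; ΔPS = ½(463.125 + 23539/48)(2099/24 − 84.25) = 3524213/2304.
Government spending = 11 × 23539/48 = 258929/48.
Net change = 8558803/2304 + 3524213/2304 − 258929/48 = -14399/96. The loss equals the DWL triangle ½·11·1309/48.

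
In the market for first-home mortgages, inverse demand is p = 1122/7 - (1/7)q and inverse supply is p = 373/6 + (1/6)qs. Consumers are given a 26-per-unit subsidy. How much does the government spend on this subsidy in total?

Government cost = 10426

Pre-subsidy: 1122/7 - (1/7)q = 373/6 + (1/6)q gives q* = 317 and p* = 115.
With the rebate, buyers effectively pay pb = ps − 26, where ps is the price sellers receive.
On the curves, pb = 1122/7 - (1/7)q and ps = 373/6 + (1/6)q; the wedge ps − pb = 26 gives 373/6 + (1/6)q − (1122/7 - (1/7)q) = 26, so q' = 401.
Then pb = 1122/7 − (1/7)·401 = 103 and ps = 373/6 + (1/6)·401 = 129.
Government outlay = subsidy × quantity = 26 × 401 = 10426.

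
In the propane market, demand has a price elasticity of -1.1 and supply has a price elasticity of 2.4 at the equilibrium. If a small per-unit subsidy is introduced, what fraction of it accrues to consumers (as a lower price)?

Consumer share = 24/35

For a small subsidy around the equilibrium, the benefit split depends on the relative slopes, which at a point are proportional to the elasticities.
Buyer share = εs/(εs + |εd|) = 2.4/(2.4 + 1.1) = 24/35; seller share = |εd|/(εs + |εd|) = 11/35.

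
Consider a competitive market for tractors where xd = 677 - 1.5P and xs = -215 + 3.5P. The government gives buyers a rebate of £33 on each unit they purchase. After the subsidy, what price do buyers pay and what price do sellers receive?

Pre-subsidy: 677 - 1.5P = -215 + 3.5P gives P* = 178.4, x* = 409.4.
With the rebate, buyers effectively pay Pb = Ps − 33, where Ps is the price sellers receive.
Demand in terms of Ps becomes xd = 677 − 1.5(Ps − 33) = 726.5 - 1.5Ps. Setting this equal to supply: 726.5 - 1.5Ps = -215 + 3.5Ps, so Ps = 188.3.
Buyers pay Pb = 188.3 − 33 = 155.3; x' = -215 + 3.5·188.3 = 444.05.

Buyers pay £155.3; sellers receive £188.3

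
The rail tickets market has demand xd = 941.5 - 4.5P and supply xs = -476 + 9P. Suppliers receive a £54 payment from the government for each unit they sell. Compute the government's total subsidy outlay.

Government cost = £34074

Pre-subsidy: 941.5 - 4.5P = -476 + 9P gives P* = 105, x* = 469.
With the subsidy, sellers receive Ps = Pb + 54 for each unit, where Pb is the price buyers pay.
Supply in terms of Pb becomes xs = -476 + 9(Pb + 54) = 10 + 9Pb. Setting this equal to demand: 941.5 - 4.5Pb = 10 + 9Pb, so Pb = 69.
Sellers receive Ps = 69 + 54 = 123; x' = 941.5 − 4.5·69 = 631.
Government outlay = subsidy × quantity = 54 × 631 = 34074.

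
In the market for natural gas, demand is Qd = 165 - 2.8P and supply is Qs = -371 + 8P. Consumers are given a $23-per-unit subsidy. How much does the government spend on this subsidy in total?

Government cost = 45793/27

Pre-subsidy: 165 - 2.8P = -371 + 8P gives P* = 1340/27, Q* = 703/27.
With the rebate, buyers effectively pay Pb = Ps − 23, where Ps is the price sellers receive.
Demand in terms of Ps becomes Qd = 165 − 2.8(Ps − 23) = 229.4 - 2.8Ps. Setting this equal to supply: 229.4 - 2.8Ps = -371 + 8Ps, so Ps = 1501/27.
Buyers pay Pb = 1501/27 − 23 = 880/27; Q' = -371 + 8·(1501/27) = 1991/27.
Government outlay = subsidy × quantity = 23 × 1991/27 = 45793/27.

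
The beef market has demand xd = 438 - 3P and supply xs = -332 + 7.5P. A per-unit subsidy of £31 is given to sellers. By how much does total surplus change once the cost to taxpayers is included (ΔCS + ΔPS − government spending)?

Pre-subsidy: 438 - 3P = -332 + 7.5P gives P* = 220/3, x* = 218.
With the subsidy, sellers receive Ps = Pb + 31 for each unit, where Pb is the price buyers pay.
Supply in terms of Pb becomes xs = -332 + 7.5(Pb + 31) = -99.5 + 7.5Pb. Setting this equal to demand: 438 - 3Pb = -99.5 + 7.5Pb, so Pb = 1075/21.
Sellers receive Ps = 1075/21 + 31 = 1726/21; x' = 438 − 3·(1075/21) = 1991/7.
ΔCS = ½(218 + 1991/7)(220/3 − 1075/21) = 545135/98; ΔPS = ½(218 + 1991/7)(1726/21 − 220/3) = 109027/49.
Government spending = 31 × 1991/7 = 61721/7.
Net change = 545135/98 + 109027/49 − 61721/7 = -14415/14. The loss equals the DWL triangle ½·31·465/7.

Net change in total surplus = -14415/14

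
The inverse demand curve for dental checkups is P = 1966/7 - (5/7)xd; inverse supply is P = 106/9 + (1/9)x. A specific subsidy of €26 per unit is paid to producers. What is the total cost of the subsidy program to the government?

Pre-subsidy: 1966/7 - (5/7)x = 106/9 + (1/9)x gives x* = 326 and P* = 48.
With the subsidy, sellers receive Ps = Pb + 26 for each unit, where Pb is the price buyers pay.
On the curves, Pb = 1966/7 - (5/7)x and Ps = 106/9 + (1/9)x; the wedge Ps − Pb = 26 gives 106/9 + (1/9)x − (1966/7 - (5/7)x) = 26, so x' = 357.5.
Then Pb = 1966/7 − (5/7)·357.5 = 25.5 and Ps = 106/9 + (1/9)·357.5 = 51.5.
Government outlay = subsidy × quantity = 26 × 357.5 = 9295.

Government cost = €9295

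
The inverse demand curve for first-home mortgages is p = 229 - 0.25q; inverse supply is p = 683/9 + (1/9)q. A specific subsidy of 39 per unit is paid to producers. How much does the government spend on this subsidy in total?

Pre-subsidy: 229 - 0.25q = 683/9 + (1/9)q gives q* = 424 and p* = 123.
With the subsidy, sellers receive ps = pb + 39 for each unit, where pb is the price buyers pay.
On the curves, pb = 229 - 0.25q and ps = 683/9 + (1/9)q; the wedge ps − pb = 39 gives 683/9 + (1/9)q − (229 - 0.25q) = 39, so q' = 532.
Then pb = 229 − 0.25·532 = 96 and ps = 683/9 + (1/9)·532 = 135.
Government outlay = subsidy × quantity = 39 × 532 = 20748.

Government cost = 20748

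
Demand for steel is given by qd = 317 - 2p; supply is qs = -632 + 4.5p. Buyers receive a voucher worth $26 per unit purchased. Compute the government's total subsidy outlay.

Government cost = $1586

Pre-subsidy: 317 - 2p = -632 + 4.5p gives p* = 146, q* = 25.
With the rebate, buyers effectively pay pb = ps − 26, where ps is the price sellers receive.
Demand in terms of ps becomes qd = 317 − 2(ps − 26) = 369 - 2ps. Setting this equal to supply: 369 - 2ps = -632 + 4.5ps, so ps = 154.
Buyers pay pb = 154 − 26 = 128; q' = -632 + 4.5·154 = 61.
Government outlay = subsidy × quantity = 26 × 61 = 1586.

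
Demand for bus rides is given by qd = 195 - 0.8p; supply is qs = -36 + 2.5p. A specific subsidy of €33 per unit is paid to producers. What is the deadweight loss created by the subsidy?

Deadweight loss = €330

Pre-subsidy: 195 - 0.8p = -36 + 2.5p gives p* = 70, q* = 139.
With the subsidy, sellers receive ps = pb + 33 for each unit, where pb is the price buyers pay.
Supply in terms of pb becomes qs = -36 + 2.5(pb + 33) = 46.5 + 2.5pb. Setting this equal to demand: 195 - 0.8pb = 46.5 + 2.5pb, so pb = 45.
Sellers receive ps = 45 + 33 = 78; q' = 195 − 0.8·45 = 159.
The subsidy expands output by 159 − 139 = 20 past the efficient level; on those units the gap between marginal cost and willingness to pay runs from 0 up to 33.
DWL = ½ × 33 × 20 = 330.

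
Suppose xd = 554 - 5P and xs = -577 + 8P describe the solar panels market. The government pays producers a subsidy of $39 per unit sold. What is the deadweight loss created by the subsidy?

Deadweight loss = $2340

Pre-subsidy: 554 - 5P = -577 + 8P gives P* = 87, x* = 119.
With the subsidy, sellers receive Ps = Pb + 39 for each unit, where Pb is the price buyers pay.
Supply in terms of Pb becomes xs = -577 + 8(Pb + 39) = -265 + 8Pb. Setting this equal to demand: 554 - 5Pb = -265 + 8Pb, so Pb = 63.
Sellers receive Ps = 63 + 39 = 102; x' = 554 − 5·63 = 239.
The subsidy expands output by 239 − 119 = 120 past the efficient level; on those units the gap between marginal cost and willingness to pay runs from 0 up to 39.
DWL = ½ × 39 × 120 = 2340.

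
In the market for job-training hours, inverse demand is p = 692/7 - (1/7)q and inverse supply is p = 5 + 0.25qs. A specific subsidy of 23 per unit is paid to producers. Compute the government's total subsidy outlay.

Pre-subsidy: 692/7 - (1/7)q = 5 + 0.25q gives q* = 2628/11 and p* = 712/11.
With the subsidy, sellers receive ps = pb + 23 for each unit, where pb is the price buyers pay.
On the curves, pb = 692/7 - (1/7)q and ps = 5 + 0.25q; the wedge ps − pb = 23 gives 5 + 0.25q − (692/7 - (1/7)q) = 23, so q' = 3272/11.
Then pb = 692/7 − (1/7)·(3272/11) = 620/11 and ps = 5 + 0.25·(3272/11) = 873/11.
Government outlay = subsidy × quantity = 23 × 3272/11 = 75256/11.

Government cost = 75256/11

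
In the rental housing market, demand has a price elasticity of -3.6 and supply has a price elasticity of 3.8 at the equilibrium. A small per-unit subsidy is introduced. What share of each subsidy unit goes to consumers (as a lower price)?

For a small subsidy around the equilibrium, the benefit split depends on the relative slopes, which at a point are proportional to the elasticities.
Buyer share = εs/(εs + |εd|) = 3.8/(3.8 + 3.6) = 19/37; seller share = |εd|/(εs + |εd|) = 18/37.

Consumer share = 19/37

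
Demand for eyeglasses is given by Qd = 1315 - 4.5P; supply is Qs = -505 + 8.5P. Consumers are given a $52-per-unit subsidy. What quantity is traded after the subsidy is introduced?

Pre-subsidy: 1315 - 4.5P = -505 + 8.5P gives P* = 140, Q* = 685.
With the rebate, buyers effectively pay Pb = Ps − 52, where Ps is the price sellers receive.
Demand in terms of Ps becomes Qd = 1315 − 4.5(Ps − 52) = 1549 - 4.5Ps. Setting this equal to supply: 1549 - 4.5Ps = -505 + 8.5Ps, so Ps = 158.
Buyers pay Pb = 158 − 52 = 106; Q' = -505 + 8.5·158 = 838.

Q' = 838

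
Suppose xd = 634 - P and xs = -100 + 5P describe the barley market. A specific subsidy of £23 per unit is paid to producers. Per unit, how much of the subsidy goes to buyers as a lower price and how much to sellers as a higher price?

Buyers gain 115/6 per unit; sellers gain 23/6 per unit

Pre-subsidy: 634 - P = -100 + 5P gives P* = 367/3, x* = 1535/3.
With the subsidy, sellers receive Ps = Pb + 23 for each unit, where Pb is the price buyers pay.
Supply in terms of Pb becomes xs = -100 + 5(Pb + 23) = 15 + 5Pb. Setting this equal to demand: 634 - Pb = 15 + 5Pb, so Pb = 619/6.
Sellers receive Ps = 619/6 + 23 = 757/6; x' = 634 − 1·(619/6) = 3185/6.
Buyers' price falls by P* − Pb = 367/3 − 619/6 = 115/6; sellers' price rises by Ps − P* = 757/6 − 367/3 = 23/6.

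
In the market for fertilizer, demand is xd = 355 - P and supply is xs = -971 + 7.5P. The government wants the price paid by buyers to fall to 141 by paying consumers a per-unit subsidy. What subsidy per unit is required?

Required subsidy s = 17 per unit

At a buyer price of 141, quantity demanded is 355 − 1·141 = 214.
Sellers supply 214 only when they receive Ps with -971 + 7.5·Ps = 214, i.e. Ps = 158.
s = Ps − Pb = 158 − 141 = 17.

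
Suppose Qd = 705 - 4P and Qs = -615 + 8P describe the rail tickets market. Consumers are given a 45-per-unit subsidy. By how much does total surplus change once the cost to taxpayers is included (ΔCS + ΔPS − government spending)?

Net change in total surplus = -2700

Pre-subsidy: 705 - 4P = -615 + 8P gives P* = 110, Q* = 265.
With the rebate, buyers effectively pay Pb = Ps − 45, where Ps is the price sellers receive.
Demand in terms of Ps becomes Qd = 705 − 4(Ps − 45) = 885 - 4Ps. Setting this equal to supply: 885 - 4Ps = -615 + 8Ps, so Ps = 125.
Buyers pay Pb = 125 − 45 = 80; Q' = -615 + 8·125 = 385.
ΔCS = ½(265 + 385)(110 − 80) = 9750; ΔPS = ½(265 + 385)(125 − 110) = 4875.
Government spending = 45 × 385 = 17325.
Net change = 9750 + 4875 − 17325 = -2700. The loss equals the DWL triangle ½·45·120.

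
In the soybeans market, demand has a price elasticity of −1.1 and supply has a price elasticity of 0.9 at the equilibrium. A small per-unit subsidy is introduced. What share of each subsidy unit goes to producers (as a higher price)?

For a small subsidy around the equilibrium, the benefit split depends on the relative slopes, which at a point are proportional to the elasticities.
Buyer share = εs/(εs + |εd|) = 0.9/(0.9 + 1.1) = 0.45; seller share = |εd|/(εs + |εd|) = 0.55.
So producers capture 0.55 of the subsidy.

Producer share = 0.55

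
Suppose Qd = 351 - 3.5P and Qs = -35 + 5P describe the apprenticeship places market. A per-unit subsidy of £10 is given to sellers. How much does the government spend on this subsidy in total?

Government cost = 36150/17

Pre-subsidy: 351 - 3.5P = -35 + 5P gives P* = 772/17, Q* = 3265/17.
With the subsidy, sellers receive Ps = Pb + 10 for each unit, where Pb is the price buyers pay.
Supply in terms of Pb becomes Qs = -35 + 5(Pb + 10) = 15 + 5Pb. Setting this equal to demand: 351 - 3.5Pb = 15 + 5Pb, so Pb = 672/17.
Sellers receive Ps = 672/17 + 10 = 842/17; Q' = 351 − 3.5·(672/17) = 3615/17.
Government outlay = subsidy × quantity = 10 × 3615/17 = 36150/17.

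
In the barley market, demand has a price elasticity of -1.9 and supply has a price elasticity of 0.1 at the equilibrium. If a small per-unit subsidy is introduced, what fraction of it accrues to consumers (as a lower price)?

For a small subsidy around the equilibrium, the benefit split depends on the relative slopes, which at a point are proportional to the elasticities.
Buyer share = εs/(εs + |εd|) = 0.1/(0.1 + 1.9) = 0.05; seller share = |εd|/(εs + |εd|) = 0.95.

Consumer share = 0.05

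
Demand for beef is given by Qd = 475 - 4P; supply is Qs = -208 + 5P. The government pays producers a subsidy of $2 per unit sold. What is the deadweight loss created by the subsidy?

Deadweight loss = 40/9

Pre-subsidy: 475 - 4P = -208 + 5P gives P* = 683/9, Q* = 1543/9.
With the subsidy, sellers receive Ps = Pb + 2 for each unit, where Pb is the price buyers pay.
Supply in terms of Pb becomes Qs = -208 + 5(Pb + 2) = -198 + 5Pb. Setting this equal to demand: 475 - 4Pb = -198 + 5Pb, so Pb = 673/9.
Sellers receive Ps = 673/9 + 2 = 691/9; Q' = 475 − 4·(673/9) = 1583/9.
The subsidy expands output by 1583/9 − 1543/9 = 40/9 past the efficient level; on those units the gap between marginal cost and willingness to pay runs from 0 up to 2.
DWL = ½ × 2 × 40/9 = 40/9.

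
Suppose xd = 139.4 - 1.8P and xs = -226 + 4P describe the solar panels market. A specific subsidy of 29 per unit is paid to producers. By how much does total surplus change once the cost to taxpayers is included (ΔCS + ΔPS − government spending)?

Net change in total surplus = -522

Pre-subsidy: 139.4 - 1.8P = -226 + 4P gives P* = 63, x* = 26.
With the subsidy, sellers receive Ps = Pb + 29 for each unit, where Pb is the price buyers pay.
Supply in terms of Pb becomes xs = -226 + 4(Pb + 29) = -110 + 4Pb. Setting this equal to demand: 139.4 - 1.8Pb = -110 + 4Pb, so Pb = 43.
Sellers receive Ps = 43 + 29 = 72; x' = 139.4 − 1.8·43 = 62.
ΔCS = ½(26 + 62)(63 − 43) = 880; ΔPS = ½(26 + 62)(72 − 63) = 396.
Government spending = 29 × 62 = 1798.
Net change = 880 + 396 − 1798 = -522. The loss equals the DWL triangle ½·29·36.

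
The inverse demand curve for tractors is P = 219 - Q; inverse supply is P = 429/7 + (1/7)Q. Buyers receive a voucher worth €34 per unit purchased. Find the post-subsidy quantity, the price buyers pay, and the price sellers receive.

Q' = 167.75; buyers pay €51.25; sellers receive €85.25

Pre-subsidy: 219 - Q = 429/7 + (1/7)Q gives Q* = 138 and P* = 81.
With the rebate, buyers effectively pay Pb = Ps − 34, where Ps is the price sellers receive.
On the curves, Pb = 219 - Q and Ps = 429/7 + (1/7)Q; the wedge Ps − Pb = 34 gives 429/7 + (1/7)Q − (219 - Q) = 34, so Q' = 167.75.
Then Pb = 219 − 1·167.75 = 51.25 and Ps = 429/7 + (1/7)·167.75 = 85.25.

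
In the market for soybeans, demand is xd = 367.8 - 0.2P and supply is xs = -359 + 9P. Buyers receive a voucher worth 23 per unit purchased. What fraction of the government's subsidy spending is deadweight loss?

DWL / government spending = 9/1426

Pre-subsidy: 367.8 - 0.2P = -359 + 9P gives P* = 79, x* = 352.
With the rebate, buyers effectively pay Pb = Ps − 23, where Ps is the price sellers receive.
Demand in terms of Ps becomes xd = 367.8 − 0.2(Ps − 23) = 372.4 - 0.2Ps. Setting this equal to supply: 372.4 - 0.2Ps = -359 + 9Ps, so Ps = 79.5.
Buyers pay Pb = 79.5 − 23 = 56.5; x' = -359 + 9·79.5 = 356.5.
ΔCS = ½(352 + 356.5)(79 − 56.5) = 7970.625; ΔPS = ½(352 + 356.5)(79.5 − 79) = 177.125.
Government spending = 23 × 356.5 = 8199.5.
DWL = ½ × 23 × (356.5 − 352) = 51.75; fraction = 51.75 / 8199.5 = 9/1426.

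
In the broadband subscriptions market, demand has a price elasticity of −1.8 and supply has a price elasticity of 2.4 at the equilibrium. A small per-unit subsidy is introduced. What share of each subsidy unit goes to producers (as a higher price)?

Producer share = 3/7

For a small subsidy around the equilibrium, the benefit split depends on the relative slopes, which at a point are proportional to the elasticities.
Buyer share = εs/(εs + |εd|) = 2.4/(2.4 + 1.8) = 4/7; seller share = |εd|/(εs + |εd|) = 3/7.
So producers capture 3/7 of the subsidy.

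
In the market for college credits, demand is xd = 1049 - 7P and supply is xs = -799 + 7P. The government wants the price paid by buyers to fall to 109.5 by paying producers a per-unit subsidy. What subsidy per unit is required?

Required subsidy s = 45 per unit

At a buyer price of 109.5, quantity demanded is 1049 − 7·109.5 = 282.5.
Sellers supply 282.5 only when they receive Ps with -799 + 7·Ps = 282.5, i.e. Ps = 154.5.
s = Ps − Pb = 154.5 − 109.5 = 45.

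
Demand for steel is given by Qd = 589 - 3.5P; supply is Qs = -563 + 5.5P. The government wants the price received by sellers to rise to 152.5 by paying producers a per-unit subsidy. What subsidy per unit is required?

At a seller price of 152.5, quantity supplied is -563 + 5.5·152.5 = 275.75.
Buyers absorb 275.75 only when they pay Pb with 589 − 3.5·Pb = 275.75, i.e. Pb = 89.5.
s = Ps − Pb = 152.5 − 89.5 = 63.

Required subsidy s = 63 per unit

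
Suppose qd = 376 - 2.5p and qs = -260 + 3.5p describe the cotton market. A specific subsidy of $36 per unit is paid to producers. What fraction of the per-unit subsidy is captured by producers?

Pre-subsidy: 376 - 2.5p = -260 + 3.5p gives p* = 106, q* = 111.
With the subsidy, sellers receive ps = pb + 36 for each unit, where pb is the price buyers pay.
Supply in terms of pb becomes qs = -260 + 3.5(pb + 36) = -134 + 3.5pb. Setting this equal to demand: 376 - 2.5pb = -134 + 3.5pb, so pb = 85.
Sellers receive ps = 85 + 36 = 121; q' = 376 − 2.5·85 = 163.5.
Buyers' price falls by p* − pb = 106 − 85 = 21; sellers' price rises by ps − p* = 121 − 106 = 15.
So producers capture 15/36 = 5/12 of each unit of subsidy.

Producer share = 5/12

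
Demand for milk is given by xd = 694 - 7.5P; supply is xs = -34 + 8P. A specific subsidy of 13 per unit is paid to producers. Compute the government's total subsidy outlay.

Government cost = 158002/31

Pre-subsidy: 694 - 7.5P = -34 + 8P gives P* = 1456/31, x* = 10594/31.
With the subsidy, sellers receive Ps = Pb + 13 for each unit, where Pb is the price buyers pay.
Supply in terms of Pb becomes xs = -34 + 8(Pb + 13) = 70 + 8Pb. Setting this equal to demand: 694 - 7.5Pb = 70 + 8Pb, so Pb = 1248/31.
Sellers receive Ps = 1248/31 + 13 = 1651/31; x' = 694 − 7.5·(1248/31) = 12154/31.
Government outlay = subsidy × quantity = 13 × 12154/31 = 158002/31.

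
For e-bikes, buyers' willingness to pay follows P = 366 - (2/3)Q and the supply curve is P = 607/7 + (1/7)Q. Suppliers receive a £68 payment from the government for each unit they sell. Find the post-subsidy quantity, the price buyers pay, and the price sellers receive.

Pre-subsidy: 366 - (2/3)Q = 607/7 + (1/7)Q gives Q* = 345 and P* = 136.
With the subsidy, sellers receive Ps = Pb + 68 for each unit, where Pb is the price buyers pay.
On the curves, Pb = 366 - (2/3)Q and Ps = 607/7 + (1/7)Q; the wedge Ps − Pb = 68 gives 607/7 + (1/7)Q − (366 - (2/3)Q) = 68, so Q' = 429.
Then Pb = 366 − (2/3)·429 = 80 and Ps = 607/7 + (1/7)·429 = 148.

Q' = 429; buyers pay £80; sellers receive £148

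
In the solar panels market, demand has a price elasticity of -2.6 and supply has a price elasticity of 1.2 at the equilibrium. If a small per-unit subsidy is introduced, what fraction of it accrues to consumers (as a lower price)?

Consumer share = 6/19

For a small subsidy around the equilibrium, the benefit split depends on the relative slopes, which at a point are proportional to the elasticities.
Buyer share = εs/(εs + |εd|) = 1.2/(1.2 + 2.6) = 6/19; seller share = |εd|/(εs + |εd|) = 13/19.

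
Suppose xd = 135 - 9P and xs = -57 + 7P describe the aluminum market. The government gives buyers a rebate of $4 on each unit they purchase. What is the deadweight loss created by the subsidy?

Deadweight loss = $31.5

Pre-subsidy: 135 - 9P = -57 + 7P gives P* = 12, x* = 27.
With the rebate, buyers effectively pay Pb = Ps − 4, where Ps is the price sellers receive.
Demand in terms of Ps becomes xd = 135 − 9(Ps − 4) = 171 - 9Ps. Setting this equal to supply: 171 - 9Ps = -57 + 7Ps, so Ps = 14.25.
Buyers pay Pb = 14.25 − 4 = 10.25; x' = -57 + 7·14.25 = 42.75.
The subsidy expands output by 42.75 − 27 = 15.75 past the efficient level; on those units the gap between marginal cost and willingness to pay runs from 0 up to 4.
DWL = ½ × 4 × 15.75 = 31.5.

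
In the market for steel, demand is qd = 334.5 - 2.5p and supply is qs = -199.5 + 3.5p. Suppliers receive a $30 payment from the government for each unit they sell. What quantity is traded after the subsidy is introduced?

q' = 155.75

Pre-subsidy: 334.5 - 2.5p = -199.5 + 3.5p gives p* = 89, q* = 112.
With the subsidy, sellers receive ps = pb + 30 for each unit, where pb is the price buyers pay.
Supply in terms of pb becomes qs = -199.5 + 3.5(pb + 30) = -94.5 + 3.5pb. Setting this equal to demand: 334.5 - 2.5pb = -94.5 + 3.5pb, so pb = 71.5.
Sellers receive ps = 71.5 + 30 = 101.5; q' = 334.5 − 2.5·71.5 = 155.75.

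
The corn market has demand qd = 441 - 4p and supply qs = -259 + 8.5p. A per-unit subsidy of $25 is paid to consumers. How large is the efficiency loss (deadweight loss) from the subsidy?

Deadweight loss = $850

Pre-subsidy: 441 - 4p = -259 + 8.5p gives p* = 56, q* = 217.
With the rebate, buyers effectively pay pb = ps − 25, where ps is the price sellers receive.
Demand in terms of ps becomes qd = 441 − 4(ps − 25) = 541 - 4ps. Setting this equal to supply: 541 - 4ps = -259 + 8.5ps, so ps = 64.
Buyers pay pb = 64 − 25 = 39; q' = -259 + 8.5·64 = 285.
The subsidy expands output by 285 − 217 = 68 past the efficient level; on those units the gap between marginal cost and willingness to pay runs from 0 up to 25.
DWL = ½ × 25 × 68 = 850.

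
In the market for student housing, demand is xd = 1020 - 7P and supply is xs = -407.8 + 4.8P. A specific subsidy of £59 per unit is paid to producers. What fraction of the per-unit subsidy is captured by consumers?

Consumer share = 24/59

Pre-subsidy: 1020 - 7P = -407.8 + 4.8P gives P* = 121, x* = 173.
With the subsidy, sellers receive Ps = Pb + 59 for each unit, where Pb is the price buyers pay.
Supply in terms of Pb becomes xs = -407.8 + 4.8(Pb + 59) = -124.6 + 4.8Pb. Setting this equal to demand: 1020 - 7Pb = -124.6 + 4.8Pb, so Pb = 97.
Sellers receive Ps = 97 + 59 = 156; x' = 1020 − 7·97 = 341.
Buyers' price falls by P* − Pb = 121 − 97 = 24; sellers' price rises by Ps − P* = 156 − 121 = 35.
So consumers capture 24/59 = 24/59 of each unit of subsidy.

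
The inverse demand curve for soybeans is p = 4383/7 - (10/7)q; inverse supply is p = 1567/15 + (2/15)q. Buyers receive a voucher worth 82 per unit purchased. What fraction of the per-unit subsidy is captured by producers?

Pre-subsidy: 4383/7 - (10/7)q = 1567/15 + (2/15)q gives q* = 334 and p* = 149.
With the rebate, buyers effectively pay pb = ps − 82, where ps is the price sellers receive.
On the curves, pb = 4383/7 - (10/7)q and ps = 1567/15 + (2/15)q; the wedge ps − pb = 82 gives 1567/15 + (2/15)q − (4383/7 - (10/7)q) = 82, so q' = 386.5.
Then pb = 4383/7 − (10/7)·386.5 = 74 and ps = 1567/15 + (2/15)·386.5 = 156.
Buyers' price falls by p* − pb = 149 − 74 = 75; sellers' price rises by ps − p* = 156 − 149 = 7.
So producers capture 7/82 = 7/82 of each unit of subsidy.

Producer share = 7/82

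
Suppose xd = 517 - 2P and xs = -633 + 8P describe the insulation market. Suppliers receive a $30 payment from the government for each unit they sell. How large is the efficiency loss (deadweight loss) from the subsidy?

Deadweight loss = $720

Pre-subsidy: 517 - 2P = -633 + 8P gives P* = 115, x* = 287.
With the subsidy, sellers receive Ps = Pb + 30 for each unit, where Pb is the price buyers pay.
Supply in terms of Pb becomes xs = -633 + 8(Pb + 30) = -393 + 8Pb. Setting this equal to demand: 517 - 2Pb = -393 + 8Pb, so Pb = 91.
Sellers receive Ps = 91 + 30 = 121; x' = 517 − 2·91 = 335.
The subsidy expands output by 335 − 287 = 48 past the efficient level; on those units the gap between marginal cost and willingness to pay runs from 0 up to 30.
DWL = ½ × 30 × 48 = 720.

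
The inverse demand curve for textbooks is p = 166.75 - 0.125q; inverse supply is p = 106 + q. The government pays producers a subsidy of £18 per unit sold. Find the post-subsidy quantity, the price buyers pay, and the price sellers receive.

Pre-subsidy: 166.75 - 0.125q = 106 + q gives q* = 54 and p* = 160.
With the subsidy, sellers receive ps = pb + 18 for each unit, where pb is the price buyers pay.
On the curves, pb = 166.75 - 0.125q and ps = 106 + q; the wedge ps − pb = 18 gives 106 + q − (166.75 - 0.125q) = 18, so q' = 70.
Then pb = 166.75 − 0.125·70 = 158 and ps = 106 + 1·70 = 176.

q' = 70; buyers pay £158; sellers receive £176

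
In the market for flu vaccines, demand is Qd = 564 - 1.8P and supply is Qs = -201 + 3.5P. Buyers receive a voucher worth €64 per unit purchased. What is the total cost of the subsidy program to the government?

Pre-subsidy: 564 - 1.8P = -201 + 3.5P gives P* = 7650/53, Q* = 16122/53.
With the rebate, buyers effectively pay Pb = Ps − 64, where Ps is the price sellers receive.
Demand in terms of Ps becomes Qd = 564 − 1.8(Ps − 64) = 679.2 - 1.8Ps. Setting this equal to supply: 679.2 - 1.8Ps = -201 + 3.5Ps, so Ps = 8802/53.
Buyers pay Pb = 8802/53 − 64 = 5410/53; Q' = -201 + 3.5·(8802/53) = 20154/53.
Government outlay = subsidy × quantity = 64 × 20154/53 = 1289856/53.

Government cost = 1289856/53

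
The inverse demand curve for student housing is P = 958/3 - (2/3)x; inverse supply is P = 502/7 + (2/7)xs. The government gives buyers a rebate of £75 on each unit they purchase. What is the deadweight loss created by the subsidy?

Deadweight loss = £2953.125

Pre-subsidy: 958/3 - (2/3)x = 502/7 + (2/7)x gives x* = 260 and P* = 146.
With the rebate, buyers effectively pay Pb = Ps − 75, where Ps is the price sellers receive.
On the curves, Pb = 958/3 - (2/3)x and Ps = 502/7 + (2/7)x; the wedge Ps − Pb = 75 gives 502/7 + (2/7)x − (958/3 - (2/3)x) = 75, so x' = 338.75.
Then Pb = 958/3 − (2/3)·338.75 = 93.5 and Ps = 502/7 + (2/7)·338.75 = 168.5.
The subsidy expands output by 338.75 − 260 = 78.75 past the efficient level; on those units the gap between marginal cost and willingness to pay runs from 0 up to 75.
DWL = ½ × 75 × 78.75 = 2953.125.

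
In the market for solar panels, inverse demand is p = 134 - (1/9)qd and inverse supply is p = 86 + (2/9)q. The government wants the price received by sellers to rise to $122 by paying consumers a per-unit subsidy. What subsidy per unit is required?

At a seller price of 122, quantity supplied is -387 + 4.5·122 = 162.
Buyers absorb 162 only when they pay pb = 134 − (1/9)·162 = 116.
s = ps − pb = 122 − 116 = 6.

Required subsidy s = $6 per unit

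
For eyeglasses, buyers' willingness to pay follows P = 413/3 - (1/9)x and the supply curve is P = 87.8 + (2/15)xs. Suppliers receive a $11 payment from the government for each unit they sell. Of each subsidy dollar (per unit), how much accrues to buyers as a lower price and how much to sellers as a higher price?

Pre-subsidy: 413/3 - (1/9)x = 87.8 + (2/15)x gives x* = 204 and P* = 115.
With the subsidy, sellers receive Ps = Pb + 11 for each unit, where Pb is the price buyers pay.
On the curves, Pb = 413/3 - (1/9)x and Ps = 87.8 + (2/15)x; the wedge Ps − Pb = 11 gives 87.8 + (2/15)x − (413/3 - (1/9)x) = 11, so x' = 249.
Then Pb = 413/3 − (1/9)·249 = 110 and Ps = 87.8 + (2/15)·249 = 121.
Buyers' price falls by P* − Pb = 115 − 110 = 5; sellers' price rises by Ps − P* = 121 − 115 = 6.

Buyers gain $5 per unit; sellers gain $6 per unit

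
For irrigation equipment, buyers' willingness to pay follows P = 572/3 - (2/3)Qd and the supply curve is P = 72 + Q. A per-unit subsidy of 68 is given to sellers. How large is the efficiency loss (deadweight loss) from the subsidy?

Deadweight loss = 1387.2

Pre-subsidy: 572/3 - (2/3)Q = 72 + Q gives Q* = 71.2 and P* = 143.2.
With the subsidy, sellers receive Ps = Pb + 68 for each unit, where Pb is the price buyers pay.
On the curves, Pb = 572/3 - (2/3)Q and Ps = 72 + Q; the wedge Ps − Pb = 68 gives 72 + Q − (572/3 - (2/3)Q) = 68, so Q' = 112.
Then Pb = 572/3 − (2/3)·112 = 116 and Ps = 72 + 1·112 = 184.
The subsidy expands output by 112 − 71.2 = 40.8 past the efficient level; on those units the gap between marginal cost and willingness to pay runs from 0 up to 68.
DWL = ½ × 68 × 40.8 = 1387.2.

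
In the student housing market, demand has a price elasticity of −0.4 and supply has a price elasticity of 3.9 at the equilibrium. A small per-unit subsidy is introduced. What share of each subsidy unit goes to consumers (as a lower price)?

Consumer share = 39/43

For a small subsidy around the equilibrium, the benefit split depends on the relative slopes, which at a point are proportional to the elasticities.
Buyer share = εs/(εs + |εd|) = 3.9/(3.9 + 0.4) = 39/43; seller share = |εd|/(εs + |εd|) = 4/43.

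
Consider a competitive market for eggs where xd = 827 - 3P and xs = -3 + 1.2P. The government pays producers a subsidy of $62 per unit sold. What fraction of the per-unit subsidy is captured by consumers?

Consumer share = 2/7

Pre-subsidy: 827 - 3P = -3 + 1.2P gives P* = 4150/21, x* = 1639/7.
With the subsidy, sellers receive Ps = Pb + 62 for each unit, where Pb is the price buyers pay.
Supply in terms of Pb becomes xs = -3 + 1.2(Pb + 62) = 71.4 + 1.2Pb. Setting this equal to demand: 827 - 3Pb = 71.4 + 1.2Pb, so Pb = 3778/21.
Sellers receive Ps = 3778/21 + 62 = 5080/21; x' = 827 − 3·(3778/21) = 2011/7.
Buyers' price falls by P* − Pb = 4150/21 − 3778/21 = 124/7; sellers' price rises by Ps − P* = 5080/21 − 4150/21 = 310/7.
So consumers capture (124/7)/62 = 2/7 of each unit of subsidy.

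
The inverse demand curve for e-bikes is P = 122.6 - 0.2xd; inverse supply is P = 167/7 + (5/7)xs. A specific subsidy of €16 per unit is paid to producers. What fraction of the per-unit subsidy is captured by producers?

Producer share = 0.78125

Pre-subsidy: 122.6 - 0.2x = 167/7 + (5/7)x gives x* = 108 and P* = 101.
With the subsidy, sellers receive Ps = Pb + 16 for each unit, where Pb is the price buyers pay.
On the curves, Pb = 122.6 - 0.2x and Ps = 167/7 + (5/7)x; the wedge Ps − Pb = 16 gives 167/7 + (5/7)x − (122.6 - 0.2x) = 16, so x' = 125.5.
Then Pb = 122.6 − 0.2·125.5 = 97.5 and Ps = 167/7 + (5/7)·125.5 = 113.5.
Buyers' price falls by P* − Pb = 101 − 97.5 = 3.5; sellers' price rises by Ps − P* = 113.5 − 101 = 12.5.
So producers capture 12.5/16 = 0.78125 of each unit of subsidy.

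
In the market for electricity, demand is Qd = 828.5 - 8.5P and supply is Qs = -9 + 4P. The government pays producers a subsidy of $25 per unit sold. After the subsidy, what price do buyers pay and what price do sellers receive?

Buyers pay $59; sellers receive $84

Pre-subsidy: 828.5 - 8.5P = -9 + 4P gives P* = 67, Q* = 259.
With the subsidy, sellers receive Ps = Pb + 25 for each unit, where Pb is the price buyers pay.
Supply in terms of Pb becomes Qs = -9 + 4(Pb + 25) = 91 + 4Pb. Setting this equal to demand: 828.5 - 8.5Pb = 91 + 4Pb, so Pb = 59.
Sellers receive Ps = 59 + 25 = 84; Q' = 828.5 − 8.5·59 = 327.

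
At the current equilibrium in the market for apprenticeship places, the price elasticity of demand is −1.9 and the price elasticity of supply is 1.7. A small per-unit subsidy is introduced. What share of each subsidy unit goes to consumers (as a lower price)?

For a small subsidy around the equilibrium, the benefit split depends on the relative slopes, which at a point are proportional to the elasticities.
Buyer share = εs/(εs + |εd|) = 1.7/(1.7 + 1.9) = 17/36; seller share = |εd|/(εs + |εd|) = 19/36.

Consumer share = 17/36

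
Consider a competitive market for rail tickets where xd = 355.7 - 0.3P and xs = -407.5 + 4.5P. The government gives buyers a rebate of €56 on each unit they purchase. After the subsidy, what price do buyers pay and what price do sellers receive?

Pre-subsidy: 355.7 - 0.3P = -407.5 + 4.5P gives P* = 159, x* = 308.
With the rebate, buyers effectively pay Pb = Ps − 56, where Ps is the price sellers receive.
Demand in terms of Ps becomes xd = 355.7 − 0.3(Ps − 56) = 372.5 - 0.3Ps. Setting this equal to supply: 372.5 - 0.3Ps = -407.5 + 4.5Ps, so Ps = 162.5.
Buyers pay Pb = 162.5 − 56 = 106.5; x' = -407.5 + 4.5·162.5 = 323.75.

Buyers pay €106.5; sellers receive €162.5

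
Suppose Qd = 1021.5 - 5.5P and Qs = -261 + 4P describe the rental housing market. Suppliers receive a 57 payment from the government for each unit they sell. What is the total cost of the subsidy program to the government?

Government cost = 23427

Pre-subsidy: 1021.5 - 5.5P = -261 + 4P gives P* = 135, Q* = 279.
With the subsidy, sellers receive Ps = Pb + 57 for each unit, where Pb is the price buyers pay.
Supply in terms of Pb becomes Qs = -261 + 4(Pb + 57) = -33 + 4Pb. Setting this equal to demand: 1021.5 - 5.5Pb = -33 + 4Pb, so Pb = 111.
Sellers receive Ps = 111 + 57 = 168; Q' = 1021.5 − 5.5·111 = 411.
Government outlay = subsidy × quantity = 57 × 411 = 23427.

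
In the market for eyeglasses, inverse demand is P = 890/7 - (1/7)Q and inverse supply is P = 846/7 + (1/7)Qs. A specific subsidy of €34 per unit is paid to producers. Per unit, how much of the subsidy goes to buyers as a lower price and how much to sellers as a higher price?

Pre-subsidy: 890/7 - (1/7)Q = 846/7 + (1/7)Q gives Q* = 22 and P* = 124.
With the subsidy, sellers receive Ps = Pb + 34 for each unit, where Pb is the price buyers pay.
On the curves, Pb = 890/7 - (1/7)Q and Ps = 846/7 + (1/7)Q; the wedge Ps − Pb = 34 gives 846/7 + (1/7)Q − (890/7 - (1/7)Q) = 34, so Q' = 141.
Then Pb = 890/7 − (1/7)·141 = 107 and Ps = 846/7 + (1/7)·141 = 141.
Buyers' price falls by P* − Pb = 124 − 107 = 17; sellers' price rises by Ps − P* = 141 − 124 = 17.

Buyers gain €17 per unit; sellers gain €17 per unit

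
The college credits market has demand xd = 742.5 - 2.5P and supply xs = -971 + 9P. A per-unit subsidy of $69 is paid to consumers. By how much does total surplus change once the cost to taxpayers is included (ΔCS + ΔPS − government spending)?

Net change in total surplus = -$4657.5

Pre-subsidy: 742.5 - 2.5P = -971 + 9P gives P* = 149, x* = 370.
With the rebate, buyers effectively pay Pb = Ps − 69, where Ps is the price sellers receive.
Demand in terms of Ps becomes xd = 742.5 − 2.5(Ps − 69) = 915 - 2.5Ps. Setting this equal to supply: 915 - 2.5Ps = -971 + 9Ps, so Ps = 164.
Buyers pay Pb = 164 − 69 = 95; x' = -971 + 9·164 = 505.
ΔCS = ½(370 + 505)(149 − 95) = 23625; ΔPS = ½(370 + 505)(164 − 149) = 6562.5.
Government spending = 69 × 505 = 34845.
Net change = 23625 + 6562.5 − 34845 = -4657.5. The loss equals the DWL triangle ½·69·135.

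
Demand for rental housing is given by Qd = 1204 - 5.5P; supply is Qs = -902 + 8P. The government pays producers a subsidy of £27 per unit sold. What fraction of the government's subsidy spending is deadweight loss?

Pre-subsidy: 1204 - 5.5P = -902 + 8P gives P* = 156, Q* = 346.
With the subsidy, sellers receive Ps = Pb + 27 for each unit, where Pb is the price buyers pay.
Supply in terms of Pb becomes Qs = -902 + 8(Pb + 27) = -686 + 8Pb. Setting this equal to demand: 1204 - 5.5Pb = -686 + 8Pb, so Pb = 140.
Sellers receive Ps = 140 + 27 = 167; Q' = 1204 − 5.5·140 = 434.
ΔCS = ½(346 + 434)(156 − 140) = 6240; ΔPS = ½(346 + 434)(167 − 156) = 4290.
Government spending = 27 × 434 = 11718.
DWL = ½ × 27 × (434 − 346) = 1188; fraction = 1188 / 11718 = 22/217.

DWL / government spending = 22/217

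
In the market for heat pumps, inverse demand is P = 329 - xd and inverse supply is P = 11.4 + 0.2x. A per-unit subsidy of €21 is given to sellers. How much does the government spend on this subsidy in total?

Government cost = €5925.5

Pre-subsidy: 329 - x = 11.4 + 0.2x gives x* = 794/3 and P* = 193/3.
With the subsidy, sellers receive Ps = Pb + 21 for each unit, where Pb is the price buyers pay.
On the curves, Pb = 329 - x and Ps = 11.4 + 0.2x; the wedge Ps − Pb = 21 gives 11.4 + 0.2x − (329 - x) = 21, so x' = 1693/6.
Then Pb = 329 − 1·(1693/6) = 281/6 and Ps = 11.4 + 0.2·(1693/6) = 407/6.
Government outlay = subsidy × quantity = 21 × 1693/6 = 5925.5.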